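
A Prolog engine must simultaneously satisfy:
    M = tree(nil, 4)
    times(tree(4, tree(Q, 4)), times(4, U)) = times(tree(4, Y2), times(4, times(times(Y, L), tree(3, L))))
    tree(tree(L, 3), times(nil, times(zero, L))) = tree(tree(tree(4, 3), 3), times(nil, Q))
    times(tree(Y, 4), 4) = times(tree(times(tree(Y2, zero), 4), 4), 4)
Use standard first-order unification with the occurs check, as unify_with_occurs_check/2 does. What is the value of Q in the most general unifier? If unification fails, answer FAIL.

Bind M := tree(nil, 4); no other remaining equation mentions M.
Decompose times/2: tree(4, tree(Q, 4)) = tree(4, Y2),  times(4, U) = times(4, times(times(Y, L), tree(3, L))).
Decompose tree/2: 4 = 4,  tree(Q, 4) = Y2.
Delete trivial equation 4 = 4.
Bind Y2 := tree(Q, 4); substituting into the one remaining equation that mentions Y2 gives: times(tree(Y, 4), 4) = times(tree(times(tree(tree(Q, 4), zero), 4), 4), 4).
Decompose times/2: 4 = 4,  U = times(times(Y, L), tree(3, L)).
Delete trivial equation 4 = 4.
Bind U := times(times(Y, L), tree(3, L)); no other remaining equation mentions U.
Decompose tree/2: tree(L, 3) = tree(tree(4, 3), 3),  times(nil, times(zero, L)) = times(nil, Q).
Decompose tree/2: L = tree(4, 3),  3 = 3.
Bind L := tree(4, 3); substituting into the one remaining equation that mentions L gives: times(nil, times(zero, tree(4, 3))) = times(nil, Q). Substituting into the earlier binding gives U := times(times(Y, tree(4, 3)), tree(3, tree(4, 3))).
Delete trivial equation 3 = 3.
Decompose times/2: nil = nil,  times(zero, tree(4, 3)) = Q.
Delete trivial equation nil = nil.
Bind Q := times(zero, tree(4, 3)); substituting into the remaining equation gives: times(tree(Y, 4), 4) = times(tree(times(tree(tree(times(zero, tree(4, 3)), 4), zero), 4), 4), 4). Substituting into the earlier binding gives Y2 := tree(times(zero, tree(4, 3)), 4).
Decompose times/2: tree(Y, 4) = tree(times(tree(tree(times(zero, tree(4, 3)), 4), zero), 4), 4),  4 = 4.
Decompose tree/2: Y = times(tree(tree(times(zero, tree(4, 3)), 4), zero), 4),  4 = 4.
Bind Y := times(tree(tree(times(zero, tree(4, 3)), 4), zero), 4); no other remaining equation mentions Y. Substituting into the earlier binding gives U := times(times(times(tree(tree(times(zero, tree(4, 3)), 4), zero), 4), tree(4, 3)), tree(3, tree(4, 3))).
Delete trivial equation 4 = 4.
Delete trivial equation 4 = 4.
MGU = { M -> tree(nil, 4), Y2 -> tree(times(zero, tree(4, 3)), 4), U -> times(times(times(tree(tree(times(zero, tree(4, 3)), 4), zero), 4), tree(4, 3)), tree(3, tree(4, 3))), L -> tree(4, 3), Q -> times(zero, tree(4, 3)), Y -> times(tree(tree(times(zero, tree(4, 3)), 4), zero), 4) }, so Q -> times(zero, tree(4, 3)).

times(zero, tree(4, 3))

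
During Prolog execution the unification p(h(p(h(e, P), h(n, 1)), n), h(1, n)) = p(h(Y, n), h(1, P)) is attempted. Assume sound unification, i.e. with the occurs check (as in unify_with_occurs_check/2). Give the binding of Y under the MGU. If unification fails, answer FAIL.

p(h(e, n), h(n, 1))

Decompose p/2: h(p(h(e, P), h(n, 1)), n) = h(Y, n),  h(1, n) = h(1, P).
Decompose h/2: p(h(e, P), h(n, 1)) = Y,  n = n.
Bind Y := p(h(e, P), h(n, 1)); no other remaining equation mentions Y.
Delete trivial equation n = n.
Decompose h/2: 1 = 1,  n = P.
Delete trivial equation 1 = 1.
Bind P := n. Substituting into the earlier binding gives Y := p(h(e, n), h(n, 1)).
MGU = { Y -> p(h(e, n), h(n, 1)), P -> n }, so Y -> p(h(e, n), h(n, 1)).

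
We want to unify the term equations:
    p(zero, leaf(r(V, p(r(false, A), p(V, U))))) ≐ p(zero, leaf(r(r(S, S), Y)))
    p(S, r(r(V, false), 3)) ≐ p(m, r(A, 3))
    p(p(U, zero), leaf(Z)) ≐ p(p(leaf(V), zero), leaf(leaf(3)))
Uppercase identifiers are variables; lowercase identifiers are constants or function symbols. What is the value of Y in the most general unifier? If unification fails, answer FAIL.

p(r(false, r(r(m, m), false)), p(r(m, m), leaf(r(m, m))))

Decompose p/2: zero ≐ zero,  leaf(r(V, p(r(false, A), p(V, U)))) ≐ leaf(r(r(S, S), Y)).
Delete trivial equation zero ≐ zero.
Decompose leaf/1: r(V, p(r(false, A), p(V, U))) ≐ r(r(S, S), Y).
Decompose r/2: V ≐ r(S, S),  p(r(false, A), p(V, U)) ≐ Y.
Bind V := r(S, S); substituting into the remaining equations gives: p(r(false, A), p(r(S, S), U)) ≐ Y,  p(S, r(r(r(S, S), false), 3)) ≐ p(m, r(A, 3)),  p(p(U, zero), leaf(Z)) ≐ p(p(leaf(r(S, S)), zero), leaf(leaf(3))).
Bind Y := p(r(false, A), p(r(S, S), U)); no other remaining equation mentions Y.
Decompose p/2: S ≐ m,  r(r(r(S, S), false), 3) ≐ r(A, 3).
Bind S := m; substituting into the remaining equations gives: r(r(r(m, m), false), 3) ≐ r(A, 3),  p(p(U, zero), leaf(Z)) ≐ p(p(leaf(r(m, m)), zero), leaf(leaf(3))). Substituting into the earlier bindings gives V := r(m, m), Y := p(r(false, A), p(r(m, m), U)).
Decompose r/2: r(r(m, m), false) ≐ A,  3 ≐ 3.
Bind A := r(r(m, m), false); no other remaining equation mentions A. Substituting into the earlier binding gives Y := p(r(false, r(r(m, m), false)), p(r(m, m), U)).
Delete trivial equation 3 ≐ 3.
Decompose p/2: p(U, zero) ≐ p(leaf(r(m, m)), zero),  leaf(Z) ≐ leaf(leaf(3)).
Decompose p/2: U ≐ leaf(r(m, m)),  zero ≐ zero.
Bind U := leaf(r(m, m)); no other remaining equation mentions U. Substituting into the earlier binding gives Y := p(r(false, r(r(m, m), false)), p(r(m, m), leaf(r(m, m)))).
Delete trivial equation zero ≐ zero.
Decompose leaf/1: Z ≐ leaf(3).
Bind Z := leaf(3).
MGU = { V -> r(m, m), Y -> p(r(false, r(r(m, m), false)), p(r(m, m), leaf(r(m, m)))), S -> m, A -> r(r(m, m), false), U -> leaf(r(m, m)), Z -> leaf(3) }, so Y -> p(r(false, r(r(m, m), false)), p(r(m, m), leaf(r(m, m)))).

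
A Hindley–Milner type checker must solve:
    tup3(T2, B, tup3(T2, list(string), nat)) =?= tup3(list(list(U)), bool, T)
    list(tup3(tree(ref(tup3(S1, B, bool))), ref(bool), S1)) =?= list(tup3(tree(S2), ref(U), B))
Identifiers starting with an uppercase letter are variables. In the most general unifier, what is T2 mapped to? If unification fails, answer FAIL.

Decompose tup3/3: T2 =?= list(list(U)),  B =?= bool,  tup3(T2, list(string), nat) =?= T.
Bind T2 := list(list(U)); substituting into the one remaining equation that mentions T2 gives: tup3(list(list(U)), list(string), nat) =?= T.
Bind B := bool; substituting into the one remaining equation that mentions B gives: list(tup3(tree(ref(tup3(S1, bool, bool))), ref(bool), S1)) =?= list(tup3(tree(S2), ref(U), bool)).
Bind T := tup3(list(list(U)), list(string), nat); no other remaining equation mentions T.
Decompose list/1: tup3(tree(ref(tup3(S1, bool, bool))), ref(bool), S1) =?= tup3(tree(S2), ref(U), bool).
Decompose tup3/3: tree(ref(tup3(S1, bool, bool))) =?= tree(S2),  ref(bool) =?= ref(U),  S1 =?= bool.
Decompose tree/1: ref(tup3(S1, bool, bool)) =?= S2.
Bind S2 := ref(tup3(S1, bool, bool)); no other remaining equation mentions S2.
Decompose ref/1: bool =?= U.
Bind U := bool; no other remaining equation mentions U. Substituting into the earlier bindings gives T2 := list(list(bool)), T := tup3(list(list(bool)), list(string), nat).
Bind S1 := bool. Substituting into the earlier binding gives S2 := ref(tup3(bool, bool, bool)).
MGU = { T2 := list(list(bool)), B := bool, T := tup3(list(list(bool)), list(string), nat), S2 := ref(tup3(bool, bool, bool)), U := bool, S1 := bool }, so T2 := list(list(bool)).

list(list(bool))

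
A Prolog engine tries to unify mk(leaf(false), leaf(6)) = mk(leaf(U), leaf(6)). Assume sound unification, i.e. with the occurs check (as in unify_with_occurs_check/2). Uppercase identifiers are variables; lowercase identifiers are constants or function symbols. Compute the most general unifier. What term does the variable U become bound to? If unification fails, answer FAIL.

Decompose mk/2: leaf(false) = leaf(U),  leaf(6) = leaf(6).
Decompose leaf/1: false = U.
Bind U := false; no other remaining equation mentions U.
Delete trivial equation leaf(6) = leaf(6).
MGU = { U -> false }, so U -> false.

false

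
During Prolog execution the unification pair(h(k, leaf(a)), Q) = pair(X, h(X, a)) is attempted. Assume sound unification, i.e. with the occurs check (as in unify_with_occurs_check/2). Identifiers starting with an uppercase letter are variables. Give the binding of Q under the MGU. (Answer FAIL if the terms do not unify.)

Decompose pair/2: h(k, leaf(a)) = X,  Q = h(X, a).
Bind X := h(k, leaf(a)); substituting into the remaining equation gives: Q = h(h(k, leaf(a)), a).
Bind Q := h(h(k, leaf(a)), a).
MGU = { X -> h(k, leaf(a)), Q -> h(h(k, leaf(a)), a) }, so Q -> h(h(k, leaf(a)), a).

h(h(k, leaf(a)), a)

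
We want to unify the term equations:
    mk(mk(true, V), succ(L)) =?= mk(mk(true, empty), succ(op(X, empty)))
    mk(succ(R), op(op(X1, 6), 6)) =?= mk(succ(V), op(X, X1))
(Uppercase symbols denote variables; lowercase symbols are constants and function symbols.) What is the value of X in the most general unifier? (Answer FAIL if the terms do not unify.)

Decompose mk/2: mk(true, V) =?= mk(true, empty),  succ(L) =?= succ(op(X, empty)).
Decompose mk/2: true =?= true,  V =?= empty.
Delete trivial equation true =?= true.
Bind V := empty; substituting into the one remaining equation that mentions V gives: mk(succ(R), op(op(X1, 6), 6)) =?= mk(succ(empty), op(X, X1)).
Decompose succ/1: L =?= op(X, empty).
Bind L := op(X, empty); no other remaining equation mentions L.
Decompose mk/2: succ(R) =?= succ(empty),  op(op(X1, 6), 6) =?= op(X, X1).
Decompose succ/1: R =?= empty.
Bind R := empty; no other remaining equation mentions R.
Decompose op/2: op(X1, 6) =?= X,  6 =?= X1.
Bind X := op(X1, 6); no other remaining equation mentions X. Substituting into the earlier binding gives L := op(op(X1, 6), empty).
Bind X1 := 6. Substituting into the earlier bindings gives L := op(op(6, 6), empty), X := op(6, 6).
MGU = { V := empty, L := op(op(6, 6), empty), R := empty, X := op(6, 6), X1 := 6 }, so X := op(6, 6).

op(6, 6)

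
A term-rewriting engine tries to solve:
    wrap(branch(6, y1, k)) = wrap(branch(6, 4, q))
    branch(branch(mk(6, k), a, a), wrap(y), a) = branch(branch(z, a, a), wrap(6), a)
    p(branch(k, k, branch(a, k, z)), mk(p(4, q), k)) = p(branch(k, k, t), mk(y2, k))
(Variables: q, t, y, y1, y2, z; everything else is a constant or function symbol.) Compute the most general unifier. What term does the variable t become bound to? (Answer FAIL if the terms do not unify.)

Decompose wrap/1: branch(6, y1, k) = branch(6, 4, q).
Decompose branch/3: 6 = 6,  y1 = 4,  k = q.
Delete trivial equation 6 = 6.
Bind y1 := 4; no other remaining equation mentions y1.
Bind q := k; substituting into the one remaining equation that mentions q gives: p(branch(k, k, branch(a, k, z)), mk(p(4, k), k)) = p(branch(k, k, t), mk(y2, k)).
Decompose branch/3: branch(mk(6, k), a, a) = branch(z, a, a),  wrap(y) = wrap(6),  a = a.
Decompose branch/3: mk(6, k) = z,  a = a,  a = a.
Bind z := mk(6, k); substituting into the one remaining equation that mentions z gives: p(branch(k, k, branch(a, k, mk(6, k))), mk(p(4, k), k)) = p(branch(k, k, t), mk(y2, k)).
Delete trivial equation a = a.
Delete trivial equation a = a.
Decompose wrap/1: y = 6.
Bind y := 6; no other remaining equation mentions y.
Delete trivial equation a = a.
Decompose p/2: branch(k, k, branch(a, k, mk(6, k))) = branch(k, k, t),  mk(p(4, k), k) = mk(y2, k).
Decompose branch/3: k = k,  k = k,  branch(a, k, mk(6, k)) = t.
Delete trivial equation k = k.
Delete trivial equation k = k.
Bind t := branch(a, k, mk(6, k)); no other remaining equation mentions t.
Decompose mk/2: p(4, k) = y2,  k = k.
Bind y2 := p(4, k); no other remaining equation mentions y2.
Delete trivial equation k = k.
MGU = { y1 ↦ 4, q ↦ k, z ↦ mk(6, k), y ↦ 6, t ↦ branch(a, k, mk(6, k)), y2 ↦ p(4, k) }, so t ↦ branch(a, k, mk(6, k)).

branch(a, k, mk(6, k))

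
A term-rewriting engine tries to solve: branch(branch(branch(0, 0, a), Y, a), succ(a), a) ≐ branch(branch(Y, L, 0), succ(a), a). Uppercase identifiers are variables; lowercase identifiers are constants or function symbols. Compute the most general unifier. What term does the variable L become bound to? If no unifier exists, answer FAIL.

Decompose branch/3: branch(branch(0, 0, a), Y, a) ≐ branch(Y, L, 0),  succ(a) ≐ succ(a),  a ≐ a.
Decompose branch/3: branch(0, 0, a) ≐ Y,  Y ≐ L,  a ≐ 0.
Bind Y := branch(0, 0, a); substituting into the one remaining equation that mentions Y gives: branch(0, 0, a) ≐ L.
Bind L := branch(0, 0, a); no other remaining equation mentions L.
Clash: constants a and 0 differ; no unifier exists.

FAIL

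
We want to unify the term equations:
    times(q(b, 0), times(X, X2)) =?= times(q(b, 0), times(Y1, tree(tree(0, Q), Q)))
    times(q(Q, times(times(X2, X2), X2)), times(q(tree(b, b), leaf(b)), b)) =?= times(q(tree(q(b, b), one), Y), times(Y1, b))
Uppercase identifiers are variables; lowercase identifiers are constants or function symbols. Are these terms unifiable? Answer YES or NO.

Decompose times/2: q(b, 0) =?= q(b, 0),  times(X, X2) =?= times(Y1, tree(tree(0, Q), Q)).
Delete trivial equation q(b, 0) =?= q(b, 0).
Decompose times/2: X =?= Y1,  X2 =?= tree(tree(0, Q), Q).
Bind X := Y1; no other remaining equation mentions X.
Bind X2 := tree(tree(0, Q), Q); substituting into the remaining equation gives: times(q(Q, times(times(tree(tree(0, Q), Q), tree(tree(0, Q), Q)), tree(tree(0, Q), Q))), times(q(tree(b, b), leaf(b)), b)) =?= times(q(tree(q(b, b), one), Y), times(Y1, b)).
Decompose times/2: q(Q, times(times(tree(tree(0, Q), Q), tree(tree(0, Q), Q)), tree(tree(0, Q), Q))) =?= q(tree(q(b, b), one), Y),  times(q(tree(b, b), leaf(b)), b) =?= times(Y1, b).
Decompose q/2: Q =?= tree(q(b, b), one),  times(times(tree(tree(0, Q), Q), tree(tree(0, Q), Q)), tree(tree(0, Q), Q)) =?= Y.
Bind Q := tree(q(b, b), one); substituting into the one remaining equation that mentions Q gives: times(times(tree(tree(0, tree(q(b, b), one)), tree(q(b, b), one)), tree(tree(0, tree(q(b, b), one)), tree(q(b, b), one))), tree(tree(0, tree(q(b, b), one)), tree(q(b, b), one))) =?= Y. Substituting into the earlier binding gives X2 := tree(tree(0, tree(q(b, b), one)), tree(q(b, b), one)).
Bind Y := times(times(tree(tree(0, tree(q(b, b), one)), tree(q(b, b), one)), tree(tree(0, tree(q(b, b), one)), tree(q(b, b), one))), tree(tree(0, tree(q(b, b), one)), tree(q(b, b), one))); no other remaining equation mentions Y.
Decompose times/2: q(tree(b, b), leaf(b)) =?= Y1,  b =?= b.
Bind Y1 := q(tree(b, b), leaf(b)); no other remaining equation mentions Y1. Substituting into the earlier binding gives X := q(tree(b, b), leaf(b)).
Delete trivial equation b =?= b.
No equations remain and no clash or occurs-check failure arose, so a unifier exists.

YES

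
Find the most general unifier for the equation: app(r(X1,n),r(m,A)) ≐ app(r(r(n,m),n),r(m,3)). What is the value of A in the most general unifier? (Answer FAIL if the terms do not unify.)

Decompose app/2: r(X1,n) ≐ r(r(n,m),n),  r(m,A) ≐ r(m,3).
Decompose r/2: X1 ≐ r(n,m),  n ≐ n.
Bind X1 := r(n,m); no other remaining equation mentions X1.
Delete trivial equation n ≐ n.
Decompose r/2: m ≐ m,  A ≐ 3.
Delete trivial equation m ≐ m.
Bind A := 3.
MGU = { X1 ↦ r(n,m), A ↦ 3 }, so A ↦ 3.

3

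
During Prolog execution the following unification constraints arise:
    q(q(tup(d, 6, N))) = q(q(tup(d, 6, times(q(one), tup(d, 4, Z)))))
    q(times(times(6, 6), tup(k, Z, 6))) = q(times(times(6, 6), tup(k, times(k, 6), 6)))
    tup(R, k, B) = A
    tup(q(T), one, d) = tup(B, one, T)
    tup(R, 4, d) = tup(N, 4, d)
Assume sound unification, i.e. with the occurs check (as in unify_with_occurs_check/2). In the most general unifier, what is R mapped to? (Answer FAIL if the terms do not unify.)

times(q(one), tup(d, 4, times(k, 6)))

Decompose q/1: q(tup(d, 6, N)) = q(tup(d, 6, times(q(one), tup(d, 4, Z)))).
Decompose q/1: tup(d, 6, N) = tup(d, 6, times(q(one), tup(d, 4, Z))).
Decompose tup/3: d = d,  6 = 6,  N = times(q(one), tup(d, 4, Z)).
Delete trivial equation d = d.
Delete trivial equation 6 = 6.
Bind N := times(q(one), tup(d, 4, Z)); substituting into the one remaining equation that mentions N gives: tup(R, 4, d) = tup(times(q(one), tup(d, 4, Z)), 4, d).
Decompose q/1: times(times(6, 6), tup(k, Z, 6)) = times(times(6, 6), tup(k, times(k, 6), 6)).
Decompose times/2: times(6, 6) = times(6, 6),  tup(k, Z, 6) = tup(k, times(k, 6), 6).
Delete trivial equation times(6, 6) = times(6, 6).
Decompose tup/3: k = k,  Z = times(k, 6),  6 = 6.
Delete trivial equation k = k.
Bind Z := times(k, 6); substituting into the one remaining equation that mentions Z gives: tup(R, 4, d) = tup(times(q(one), tup(d, 4, times(k, 6))), 4, d). Substituting into the earlier binding gives N := times(q(one), tup(d, 4, times(k, 6))).
Delete trivial equation 6 = 6.
Bind A := tup(R, k, B); no other remaining equation mentions A.
Decompose tup/3: q(T) = B,  one = one,  d = T.
Bind B := q(T); no other remaining equation mentions B. Substituting into the earlier binding gives A := tup(R, k, q(T)).
Delete trivial equation one = one.
Bind T := d; no other remaining equation mentions T. Substituting into the earlier bindings gives A := tup(R, k, q(d)), B := q(d).
Decompose tup/3: R = times(q(one), tup(d, 4, times(k, 6))),  4 = 4,  d = d.
Bind R := times(q(one), tup(d, 4, times(k, 6))); no other remaining equation mentions R. Substituting into the earlier binding gives A := tup(times(q(one), tup(d, 4, times(k, 6))), k, q(d)).
Delete trivial equation 4 = 4.
Delete trivial equation d = d.
MGU = { N = times(q(one), tup(d, 4, times(k, 6))), Z = times(k, 6), A = tup(times(q(one), tup(d, 4, times(k, 6))), k, q(d)), B = q(d), T = d, R = times(q(one), tup(d, 4, times(k, 6))) }, so R = times(q(one), tup(d, 4, times(k, 6))).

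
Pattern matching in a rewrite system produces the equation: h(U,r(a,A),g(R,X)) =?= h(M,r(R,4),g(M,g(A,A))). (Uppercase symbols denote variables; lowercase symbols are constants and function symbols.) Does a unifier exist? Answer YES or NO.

YES

Decompose h/3: U =?= M,  r(a,A) =?= r(R,4),  g(R,X) =?= g(M,g(A,A)).
Bind U := M; no other remaining equation mentions U.
Decompose r/2: a =?= R,  A =?= 4.
Bind R := a; substituting into the one remaining equation that mentions R gives: g(a,X) =?= g(M,g(A,A)).
Bind A := 4; substituting into the remaining equation gives: g(a,X) =?= g(M,g(4,4)).
Decompose g/2: a =?= M,  X =?= g(4,4).
Bind M := a; no other remaining equation mentions M. Substituting into the earlier binding gives U := a.
Bind X := g(4,4).
No equations remain and no clash or occurs-check failure arose, so a unifier exists.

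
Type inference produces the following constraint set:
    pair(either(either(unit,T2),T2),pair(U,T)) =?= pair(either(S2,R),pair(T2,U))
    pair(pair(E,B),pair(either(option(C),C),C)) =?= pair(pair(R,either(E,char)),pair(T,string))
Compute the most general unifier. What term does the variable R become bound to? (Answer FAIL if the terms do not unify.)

either(option(string),string)

Decompose pair/2: either(either(unit,T2),T2) =?= either(S2,R),  pair(U,T) =?= pair(T2,U).
Decompose either/2: either(unit,T2) =?= S2,  T2 =?= R.
Bind S2 := either(unit,T2); no other remaining equation mentions S2.
Bind T2 := R; substituting into the one remaining equation that mentions T2 gives: pair(U,T) =?= pair(R,U). Substituting into the earlier binding gives S2 := either(unit,R).
Decompose pair/2: U =?= R,  T =?= U.
Bind U := R; substituting into the one remaining equation that mentions U gives: T =?= R.
Bind T := R; substituting into the remaining equation gives: pair(pair(E,B),pair(either(option(C),C),C)) =?= pair(pair(R,either(E,char)),pair(R,string)).
Decompose pair/2: pair(E,B) =?= pair(R,either(E,char)),  pair(either(option(C),C),C) =?= pair(R,string).
Decompose pair/2: E =?= R,  B =?= either(E,char).
Bind E := R; substituting into the one remaining equation that mentions E gives: B =?= either(R,char).
Bind B := either(R,char); no other remaining equation mentions B.
Decompose pair/2: either(option(C),C) =?= R,  C =?= string.
Bind R := either(option(C),C); no other remaining equation mentions R. Substituting into the earlier bindings gives S2 := either(unit,either(option(C),C)), T2 := either(option(C),C), U := either(option(C),C), T := either(option(C),C), E := either(option(C),C), B := either(either(option(C),C),char).
Bind C := string. Substituting into the earlier bindings gives S2 := either(unit,either(option(string),string)), T2 := either(option(string),string), U := either(option(string),string), T := either(option(string),string), E := either(option(string),string), B := either(either(option(string),string),char), R := either(option(string),string).
MGU = { S2 := either(unit,either(option(string),string)), T2 := either(option(string),string), U := either(option(string),string), T := either(option(string),string), E := either(option(string),string), B := either(either(option(string),string),char), R := either(option(string),string), C := string }, so R := either(option(string),string).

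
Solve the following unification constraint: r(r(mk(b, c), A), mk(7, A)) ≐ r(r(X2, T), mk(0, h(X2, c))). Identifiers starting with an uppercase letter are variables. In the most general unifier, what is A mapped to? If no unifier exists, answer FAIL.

FAIL

Decompose r/2: r(mk(b, c), A) ≐ r(X2, T),  mk(7, A) ≐ mk(0, h(X2, c)).
Decompose r/2: mk(b, c) ≐ X2,  A ≐ T.
Bind X2 := mk(b, c); substituting into the one remaining equation that mentions X2 gives: mk(7, A) ≐ mk(0, h(mk(b, c), c)).
Bind A := T; substituting into the remaining equation gives: mk(7, T) ≐ mk(0, h(mk(b, c), c)).
Decompose mk/2: 7 ≐ 0,  T ≐ h(mk(b, c), c).
Clash: constants 7 and 0 differ; no unifier exists.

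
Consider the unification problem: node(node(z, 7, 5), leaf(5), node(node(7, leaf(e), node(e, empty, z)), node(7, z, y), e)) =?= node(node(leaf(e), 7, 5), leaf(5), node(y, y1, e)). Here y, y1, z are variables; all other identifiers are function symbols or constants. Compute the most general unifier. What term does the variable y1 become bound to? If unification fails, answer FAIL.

node(7, leaf(e), node(7, leaf(e), node(e, empty, leaf(e))))

Decompose node/3: node(z, 7, 5) =?= node(leaf(e), 7, 5),  leaf(5) =?= leaf(5),  node(node(7, leaf(e), node(e, empty, z)), node(7, z, y), e) =?= node(y, y1, e).
Decompose node/3: z =?= leaf(e),  7 =?= 7,  5 =?= 5.
Bind z := leaf(e); substituting into the one remaining equation that mentions z gives: node(node(7, leaf(e), node(e, empty, leaf(e))), node(7, leaf(e), y), e) =?= node(y, y1, e).
Delete trivial equation 7 =?= 7.
Delete trivial equation 5 =?= 5.
Delete trivial equation leaf(5) =?= leaf(5).
Decompose node/3: node(7, leaf(e), node(e, empty, leaf(e))) =?= y,  node(7, leaf(e), y) =?= y1,  e =?= e.
Bind y := node(7, leaf(e), node(e, empty, leaf(e))); substituting into the one remaining equation that mentions y gives: node(7, leaf(e), node(7, leaf(e), node(e, empty, leaf(e)))) =?= y1.
Bind y1 := node(7, leaf(e), node(7, leaf(e), node(e, empty, leaf(e)))); no other remaining equation mentions y1.
Delete trivial equation e =?= e.
MGU = { z := leaf(e), y := node(7, leaf(e), node(e, empty, leaf(e))), y1 := node(7, leaf(e), node(7, leaf(e), node(e, empty, leaf(e)))) }, so y1 := node(7, leaf(e), node(7, leaf(e), node(e, empty, leaf(e)))).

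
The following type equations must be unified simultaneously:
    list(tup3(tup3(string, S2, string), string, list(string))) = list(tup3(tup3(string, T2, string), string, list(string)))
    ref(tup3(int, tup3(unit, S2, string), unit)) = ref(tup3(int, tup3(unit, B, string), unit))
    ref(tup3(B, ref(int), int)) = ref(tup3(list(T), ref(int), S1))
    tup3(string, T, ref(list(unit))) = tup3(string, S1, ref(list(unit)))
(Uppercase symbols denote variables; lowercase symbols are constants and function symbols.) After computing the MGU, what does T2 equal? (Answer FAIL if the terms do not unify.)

list(int)

Decompose list/1: tup3(tup3(string, S2, string), string, list(string)) = tup3(tup3(string, T2, string), string, list(string)).
Decompose tup3/3: tup3(string, S2, string) = tup3(string, T2, string),  string = string,  list(string) = list(string).
Decompose tup3/3: string = string,  S2 = T2,  string = string.
Delete trivial equation string = string.
Bind S2 := T2; substituting into the one remaining equation that mentions S2 gives: ref(tup3(int, tup3(unit, T2, string), unit)) = ref(tup3(int, tup3(unit, B, string), unit)).
Delete trivial equation string = string.
Delete trivial equation string = string.
Delete trivial equation list(string) = list(string).
Decompose ref/1: tup3(int, tup3(unit, T2, string), unit) = tup3(int, tup3(unit, B, string), unit).
Decompose tup3/3: int = int,  tup3(unit, T2, string) = tup3(unit, B, string),  unit = unit.
Delete trivial equation int = int.
Decompose tup3/3: unit = unit,  T2 = B,  string = string.
Delete trivial equation unit = unit.
Bind T2 := B; no other remaining equation mentions T2. Substituting into the earlier binding gives S2 := B.
Delete trivial equation string = string.
Delete trivial equation unit = unit.
Decompose ref/1: tup3(B, ref(int), int) = tup3(list(T), ref(int), S1).
Decompose tup3/3: B = list(T),  ref(int) = ref(int),  int = S1.
Bind B := list(T); no other remaining equation mentions B. Substituting into the earlier bindings gives S2 := list(T), T2 := list(T).
Delete trivial equation ref(int) = ref(int).
Bind S1 := int; substituting into the remaining equation gives: tup3(string, T, ref(list(unit))) = tup3(string, int, ref(list(unit))).
Decompose tup3/3: string = string,  T = int,  ref(list(unit)) = ref(list(unit)).
Delete trivial equation string = string.
Bind T := int; no other remaining equation mentions T. Substituting into the earlier bindings gives S2 := list(int), T2 := list(int), B := list(int).
Delete trivial equation ref(list(unit)) = ref(list(unit)).
MGU = { S2 := list(int), T2 := list(int), B := list(int), S1 := int, T := int }, so T2 := list(int).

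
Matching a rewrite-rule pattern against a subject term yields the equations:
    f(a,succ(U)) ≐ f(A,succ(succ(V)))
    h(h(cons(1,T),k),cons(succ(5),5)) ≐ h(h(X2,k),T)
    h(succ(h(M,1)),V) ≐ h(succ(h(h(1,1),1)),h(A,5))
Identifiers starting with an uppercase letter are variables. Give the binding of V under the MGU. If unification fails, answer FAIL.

Decompose f/2: a ≐ A,  succ(U) ≐ succ(succ(V)).
Bind A := a; substituting into the one remaining equation that mentions A gives: h(succ(h(M,1)),V) ≐ h(succ(h(h(1,1),1)),h(a,5)).
Decompose succ/1: U ≐ succ(V).
Bind U := succ(V); no other remaining equation mentions U.
Decompose h/2: h(cons(1,T),k) ≐ h(X2,k),  cons(succ(5),5) ≐ T.
Decompose h/2: cons(1,T) ≐ X2,  k ≐ k.
Bind X2 := cons(1,T); no other remaining equation mentions X2.
Delete trivial equation k ≐ k.
Bind T := cons(succ(5),5); no other remaining equation mentions T. Substituting into the earlier binding gives X2 := cons(1,cons(succ(5),5)).
Decompose h/2: succ(h(M,1)) ≐ succ(h(h(1,1),1)),  V ≐ h(a,5).
Decompose succ/1: h(M,1) ≐ h(h(1,1),1).
Decompose h/2: M ≐ h(1,1),  1 ≐ 1.
Bind M := h(1,1); no other remaining equation mentions M.
Delete trivial equation 1 ≐ 1.
Bind V := h(a,5). Substituting into the earlier binding gives U := succ(h(a,5)).
MGU = { A := a, U := succ(h(a,5)), X2 := cons(1,cons(succ(5),5)), T := cons(succ(5),5), M := h(1,1), V := h(a,5) }, so V := h(a,5).

h(a,5)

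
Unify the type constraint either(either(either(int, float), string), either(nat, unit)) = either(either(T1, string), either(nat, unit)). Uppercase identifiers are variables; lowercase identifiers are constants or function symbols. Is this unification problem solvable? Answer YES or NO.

YES

Decompose either/2: either(either(int, float), string) = either(T1, string),  either(nat, unit) = either(nat, unit).
Decompose either/2: either(int, float) = T1,  string = string.
Bind T1 := either(int, float); no other remaining equation mentions T1.
Delete trivial equation string = string.
Delete trivial equation either(nat, unit) = either(nat, unit).
No equations remain and no clash or occurs-check failure arose, so a unifier exists.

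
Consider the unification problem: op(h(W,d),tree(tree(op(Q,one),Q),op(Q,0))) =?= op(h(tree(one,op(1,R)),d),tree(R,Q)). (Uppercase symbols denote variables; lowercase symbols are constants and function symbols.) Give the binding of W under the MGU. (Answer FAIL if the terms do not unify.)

FAIL

Decompose op/2: h(W,d) =?= h(tree(one,op(1,R)),d),  tree(tree(op(Q,one),Q),op(Q,0)) =?= tree(R,Q).
Decompose h/2: W =?= tree(one,op(1,R)),  d =?= d.
Bind W := tree(one,op(1,R)); no other remaining equation mentions W.
Delete trivial equation d =?= d.
Decompose tree/2: tree(op(Q,one),Q) =?= R,  op(Q,0) =?= Q.
Bind R := tree(op(Q,one),Q); no other remaining equation mentions R. Substituting into the earlier binding gives W := tree(one,op(1,tree(op(Q,one),Q))).
Occurs check fails: Q occurs in op(Q,0); the equation Q =?= op(Q,0) has no finite solution.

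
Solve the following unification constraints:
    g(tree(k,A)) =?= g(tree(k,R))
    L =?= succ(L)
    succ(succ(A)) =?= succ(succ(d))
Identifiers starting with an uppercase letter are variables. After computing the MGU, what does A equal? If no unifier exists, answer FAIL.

FAIL

Decompose g/1: tree(k,A) =?= tree(k,R).
Decompose tree/2: k =?= k,  A =?= R.
Delete trivial equation k =?= k.
Bind A := R; substituting into the one remaining equation that mentions A gives: succ(succ(R)) =?= succ(succ(d)).
Occurs check fails: L occurs in succ(L); the equation L =?= succ(L) has no finite solution.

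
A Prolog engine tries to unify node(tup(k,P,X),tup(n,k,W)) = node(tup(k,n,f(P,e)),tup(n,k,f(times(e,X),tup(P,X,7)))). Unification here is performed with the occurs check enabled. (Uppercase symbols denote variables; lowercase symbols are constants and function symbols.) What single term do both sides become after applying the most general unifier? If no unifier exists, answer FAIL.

Decompose node/2: tup(k,P,X) = tup(k,n,f(P,e)),  tup(n,k,W) = tup(n,k,f(times(e,X),tup(P,X,7))).
Decompose tup/3: k = k,  P = n,  X = f(P,e).
Delete trivial equation k = k.
Bind P := n; substituting into the remaining equations gives: X = f(n,e),  tup(n,k,W) = tup(n,k,f(times(e,X),tup(n,X,7))).
Bind X := f(n,e); substituting into the remaining equation gives: tup(n,k,W) = tup(n,k,f(times(e,f(n,e)),tup(n,f(n,e),7))).
Decompose tup/3: n = n,  k = k,  W = f(times(e,f(n,e)),tup(n,f(n,e),7)).
Delete trivial equation n = n.
Delete trivial equation k = k.
Bind W := f(times(e,f(n,e)),tup(n,f(n,e),7)).
Applying the MGU to either side gives node(tup(k,n,f(n,e)),tup(n,k,f(times(e,f(n,e)),tup(n,f(n,e),7)))).

node(tup(k,n,f(n,e)),tup(n,k,f(times(e,f(n,e)),tup(n,f(n,e),7))))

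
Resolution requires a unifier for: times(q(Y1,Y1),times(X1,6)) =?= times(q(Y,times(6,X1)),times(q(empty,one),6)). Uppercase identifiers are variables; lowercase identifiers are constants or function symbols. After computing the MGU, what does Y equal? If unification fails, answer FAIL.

Decompose times/2: q(Y1,Y1) =?= q(Y,times(6,X1)),  times(X1,6) =?= times(q(empty,one),6).
Decompose q/2: Y1 =?= Y,  Y1 =?= times(6,X1).
Bind Y1 := Y; substituting into the one remaining equation that mentions Y1 gives: Y =?= times(6,X1).
Bind Y := times(6,X1); no other remaining equation mentions Y. Substituting into the earlier binding gives Y1 := times(6,X1).
Decompose times/2: X1 =?= q(empty,one),  6 =?= 6.
Bind X1 := q(empty,one); no other remaining equation mentions X1. Substituting into the earlier bindings gives Y1 := times(6,q(empty,one)), Y := times(6,q(empty,one)).
Delete trivial equation 6 =?= 6.
MGU = { Y1 -> times(6,q(empty,one)), Y -> times(6,q(empty,one)), X1 -> q(empty,one) }, so Y -> times(6,q(empty,one)).

times(6,q(empty,one))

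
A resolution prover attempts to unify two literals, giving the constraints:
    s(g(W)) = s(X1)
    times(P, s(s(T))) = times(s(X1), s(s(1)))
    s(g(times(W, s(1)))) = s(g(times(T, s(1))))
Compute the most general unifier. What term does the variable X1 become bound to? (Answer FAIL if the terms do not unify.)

g(1)

Decompose s/1: g(W) = X1.
Bind X1 := g(W); substituting into the one remaining equation that mentions X1 gives: times(P, s(s(T))) = times(s(g(W)), s(s(1))).
Decompose times/2: P = s(g(W)),  s(s(T)) = s(s(1)).
Bind P := s(g(W)); no other remaining equation mentions P.
Decompose s/1: s(T) = s(1).
Decompose s/1: T = 1.
Bind T := 1; substituting into the remaining equation gives: s(g(times(W, s(1)))) = s(g(times(1, s(1)))).
Decompose s/1: g(times(W, s(1))) = g(times(1, s(1))).
Decompose g/1: times(W, s(1)) = times(1, s(1)).
Decompose times/2: W = 1,  s(1) = s(1).
Bind W := 1; no other remaining equation mentions W. Substituting into the earlier bindings gives X1 := g(1), P := s(g(1)).
Delete trivial equation s(1) = s(1).
MGU = { X1 ↦ g(1), P ↦ s(g(1)), T ↦ 1, W ↦ 1 }, so X1 ↦ g(1).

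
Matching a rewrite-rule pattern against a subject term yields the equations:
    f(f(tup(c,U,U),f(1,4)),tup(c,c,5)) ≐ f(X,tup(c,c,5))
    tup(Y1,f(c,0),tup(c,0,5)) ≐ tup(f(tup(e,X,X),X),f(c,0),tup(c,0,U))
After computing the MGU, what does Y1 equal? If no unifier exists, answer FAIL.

f(tup(e,f(tup(c,5,5),f(1,4)),f(tup(c,5,5),f(1,4))),f(tup(c,5,5),f(1,4)))

Decompose f/2: f(tup(c,U,U),f(1,4)) ≐ X,  tup(c,c,5) ≐ tup(c,c,5).
Bind X := f(tup(c,U,U),f(1,4)); substituting into the one remaining equation that mentions X gives: tup(Y1,f(c,0),tup(c,0,5)) ≐ tup(f(tup(e,f(tup(c,U,U),f(1,4)),f(tup(c,U,U),f(1,4))),f(tup(c,U,U),f(1,4))),f(c,0),tup(c,0,U)).
Delete trivial equation tup(c,c,5) ≐ tup(c,c,5).
Decompose tup/3: Y1 ≐ f(tup(e,f(tup(c,U,U),f(1,4)),f(tup(c,U,U),f(1,4))),f(tup(c,U,U),f(1,4))),  f(c,0) ≐ f(c,0),  tup(c,0,5) ≐ tup(c,0,U).
Bind Y1 := f(tup(e,f(tup(c,U,U),f(1,4)),f(tup(c,U,U),f(1,4))),f(tup(c,U,U),f(1,4))); no other remaining equation mentions Y1.
Delete trivial equation f(c,0) ≐ f(c,0).
Decompose tup/3: c ≐ c,  0 ≐ 0,  5 ≐ U.
Delete trivial equation c ≐ c.
Delete trivial equation 0 ≐ 0.
Bind U := 5. Substituting into the earlier bindings gives X := f(tup(c,5,5),f(1,4)), Y1 := f(tup(e,f(tup(c,5,5),f(1,4)),f(tup(c,5,5),f(1,4))),f(tup(c,5,5),f(1,4))).
MGU = { X -> f(tup(c,5,5),f(1,4)), Y1 -> f(tup(e,f(tup(c,5,5),f(1,4)),f(tup(c,5,5),f(1,4))),f(tup(c,5,5),f(1,4))), U -> 5 }, so Y1 -> f(tup(e,f(tup(c,5,5),f(1,4)),f(tup(c,5,5),f(1,4))),f(tup(c,5,5),f(1,4))).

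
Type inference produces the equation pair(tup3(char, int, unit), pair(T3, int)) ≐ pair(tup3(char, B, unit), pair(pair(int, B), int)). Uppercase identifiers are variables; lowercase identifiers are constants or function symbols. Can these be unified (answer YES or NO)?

YES

Decompose pair/2: tup3(char, int, unit) ≐ tup3(char, B, unit),  pair(T3, int) ≐ pair(pair(int, B), int).
Decompose tup3/3: char ≐ char,  int ≐ B,  unit ≐ unit.
Delete trivial equation char ≐ char.
Bind B := int; substituting into the one remaining equation that mentions B gives: pair(T3, int) ≐ pair(pair(int, int), int).
Delete trivial equation unit ≐ unit.
Decompose pair/2: T3 ≐ pair(int, int),  int ≐ int.
Bind T3 := pair(int, int); no other remaining equation mentions T3.
Delete trivial equation int ≐ int.
No equations remain and no clash or occurs-check failure arose, so a unifier exists.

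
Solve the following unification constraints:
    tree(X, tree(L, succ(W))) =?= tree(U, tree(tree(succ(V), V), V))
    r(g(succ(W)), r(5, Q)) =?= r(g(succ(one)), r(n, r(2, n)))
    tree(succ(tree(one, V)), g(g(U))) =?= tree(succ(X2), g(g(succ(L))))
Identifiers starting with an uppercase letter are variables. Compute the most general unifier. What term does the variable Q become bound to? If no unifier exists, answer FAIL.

FAIL

Decompose tree/2: X =?= U,  tree(L, succ(W)) =?= tree(tree(succ(V), V), V).
Bind X := U; no other remaining equation mentions X.
Decompose tree/2: L =?= tree(succ(V), V),  succ(W) =?= V.
Bind L := tree(succ(V), V); substituting into the one remaining equation that mentions L gives: tree(succ(tree(one, V)), g(g(U))) =?= tree(succ(X2), g(g(succ(tree(succ(V), V))))).
Bind V := succ(W); substituting into the one remaining equation that mentions V gives: tree(succ(tree(one, succ(W))), g(g(U))) =?= tree(succ(X2), g(g(succ(tree(succ(succ(W)), succ(W)))))). Substituting into the earlier binding gives L := tree(succ(succ(W)), succ(W)).
Decompose r/2: g(succ(W)) =?= g(succ(one)),  r(5, Q) =?= r(n, r(2, n)).
Decompose g/1: succ(W) =?= succ(one).
Decompose succ/1: W =?= one.
Bind W := one; substituting into the one remaining equation that mentions W gives: tree(succ(tree(one, succ(one))), g(g(U))) =?= tree(succ(X2), g(g(succ(tree(succ(succ(one)), succ(one)))))). Substituting into the earlier bindings gives L := tree(succ(succ(one)), succ(one)), V := succ(one).
Decompose r/2: 5 =?= n,  Q =?= r(2, n).
Clash: constants 5 and n differ; no unifier exists.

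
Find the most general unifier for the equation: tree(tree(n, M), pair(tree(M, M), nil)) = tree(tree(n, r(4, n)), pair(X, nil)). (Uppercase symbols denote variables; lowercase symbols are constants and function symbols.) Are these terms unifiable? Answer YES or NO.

YES

Decompose tree/2: tree(n, M) = tree(n, r(4, n)),  pair(tree(M, M), nil) = pair(X, nil).
Decompose tree/2: n = n,  M = r(4, n).
Delete trivial equation n = n.
Bind M := r(4, n); substituting into the remaining equation gives: pair(tree(r(4, n), r(4, n)), nil) = pair(X, nil).
Decompose pair/2: tree(r(4, n), r(4, n)) = X,  nil = nil.
Bind X := tree(r(4, n), r(4, n)); no other remaining equation mentions X.
Delete trivial equation nil = nil.
No equations remain and no clash or occurs-check failure arose, so a unifier exists.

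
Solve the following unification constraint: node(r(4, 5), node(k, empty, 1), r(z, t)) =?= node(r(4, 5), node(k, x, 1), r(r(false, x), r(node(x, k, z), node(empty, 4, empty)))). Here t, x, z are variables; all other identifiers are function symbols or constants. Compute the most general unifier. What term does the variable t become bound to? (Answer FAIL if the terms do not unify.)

Decompose node/3: r(4, 5) =?= r(4, 5),  node(k, empty, 1) =?= node(k, x, 1),  r(z, t) =?= r(r(false, x), r(node(x, k, z), node(empty, 4, empty))).
Delete trivial equation r(4, 5) =?= r(4, 5).
Decompose node/3: k =?= k,  empty =?= x,  1 =?= 1.
Delete trivial equation k =?= k.
Bind x := empty; substituting into the one remaining equation that mentions x gives: r(z, t) =?= r(r(false, empty), r(node(empty, k, z), node(empty, 4, empty))).
Delete trivial equation 1 =?= 1.
Decompose r/2: z =?= r(false, empty),  t =?= r(node(empty, k, z), node(empty, 4, empty)).
Bind z := r(false, empty); substituting into the remaining equation gives: t =?= r(node(empty, k, r(false, empty)), node(empty, 4, empty)).
Bind t := r(node(empty, k, r(false, empty)), node(empty, 4, empty)).
MGU = { x ↦ empty, z ↦ r(false, empty), t ↦ r(node(empty, k, r(false, empty)), node(empty, 4, empty)) }, so t ↦ r(node(empty, k, r(false, empty)), node(empty, 4, empty)).

r(node(empty, k, r(false, empty)), node(empty, 4, empty))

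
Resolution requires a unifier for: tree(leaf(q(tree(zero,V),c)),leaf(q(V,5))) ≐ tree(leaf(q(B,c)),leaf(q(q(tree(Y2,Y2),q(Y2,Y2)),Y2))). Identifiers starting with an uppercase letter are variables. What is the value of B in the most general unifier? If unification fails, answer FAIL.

tree(zero,q(tree(5,5),q(5,5)))

Decompose tree/2: leaf(q(tree(zero,V),c)) ≐ leaf(q(B,c)),  leaf(q(V,5)) ≐ leaf(q(q(tree(Y2,Y2),q(Y2,Y2)),Y2)).
Decompose leaf/1: q(tree(zero,V),c) ≐ q(B,c).
Decompose q/2: tree(zero,V) ≐ B,  c ≐ c.
Bind B := tree(zero,V); no other remaining equation mentions B.
Delete trivial equation c ≐ c.
Decompose leaf/1: q(V,5) ≐ q(q(tree(Y2,Y2),q(Y2,Y2)),Y2).
Decompose q/2: V ≐ q(tree(Y2,Y2),q(Y2,Y2)),  5 ≐ Y2.
Bind V := q(tree(Y2,Y2),q(Y2,Y2)); no other remaining equation mentions V. Substituting into the earlier binding gives B := tree(zero,q(tree(Y2,Y2),q(Y2,Y2))).
Bind Y2 := 5. Substituting into the earlier bindings gives B := tree(zero,q(tree(5,5),q(5,5))), V := q(tree(5,5),q(5,5)).
MGU = { B -> tree(zero,q(tree(5,5),q(5,5))), V -> q(tree(5,5),q(5,5)), Y2 -> 5 }, so B -> tree(zero,q(tree(5,5),q(5,5))).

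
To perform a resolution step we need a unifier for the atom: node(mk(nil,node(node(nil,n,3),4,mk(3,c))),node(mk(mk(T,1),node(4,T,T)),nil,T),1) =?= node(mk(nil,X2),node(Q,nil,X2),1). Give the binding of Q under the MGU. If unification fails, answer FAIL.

Decompose node/3: mk(nil,node(node(nil,n,3),4,mk(3,c))) =?= mk(nil,X2),  node(mk(mk(T,1),node(4,T,T)),nil,T) =?= node(Q,nil,X2),  1 =?= 1.
Decompose mk/2: nil =?= nil,  node(node(nil,n,3),4,mk(3,c)) =?= X2.
Delete trivial equation nil =?= nil.
Bind X2 := node(node(nil,n,3),4,mk(3,c)); substituting into the one remaining equation that mentions X2 gives: node(mk(mk(T,1),node(4,T,T)),nil,T) =?= node(Q,nil,node(node(nil,n,3),4,mk(3,c))).
Decompose node/3: mk(mk(T,1),node(4,T,T)) =?= Q,  nil =?= nil,  T =?= node(node(nil,n,3),4,mk(3,c)).
Bind Q := mk(mk(T,1),node(4,T,T)); no other remaining equation mentions Q.
Delete trivial equation nil =?= nil.
Bind T := node(node(nil,n,3),4,mk(3,c)); no other remaining equation mentions T. Substituting into the earlier binding gives Q := mk(mk(node(node(nil,n,3),4,mk(3,c)),1),node(4,node(node(nil,n,3),4,mk(3,c)),node(node(nil,n,3),4,mk(3,c)))).
Delete trivial equation 1 =?= 1.
MGU = { X2 ↦ node(node(nil,n,3),4,mk(3,c)), Q ↦ mk(mk(node(node(nil,n,3),4,mk(3,c)),1),node(4,node(node(nil,n,3),4,mk(3,c)),node(node(nil,n,3),4,mk(3,c)))), T ↦ node(node(nil,n,3),4,mk(3,c)) }, so Q ↦ mk(mk(node(node(nil,n,3),4,mk(3,c)),1),node(4,node(node(nil,n,3),4,mk(3,c)),node(node(nil,n,3),4,mk(3,c)))).

mk(mk(node(node(nil,n,3),4,mk(3,c)),1),node(4,node(node(nil,n,3),4,mk(3,c)),node(node(nil,n,3),4,mk(3,c))))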